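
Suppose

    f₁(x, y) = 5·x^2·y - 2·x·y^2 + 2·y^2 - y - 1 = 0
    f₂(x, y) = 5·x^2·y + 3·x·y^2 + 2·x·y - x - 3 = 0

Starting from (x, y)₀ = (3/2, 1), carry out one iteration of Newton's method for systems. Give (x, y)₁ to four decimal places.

(0.9897, 0.8041)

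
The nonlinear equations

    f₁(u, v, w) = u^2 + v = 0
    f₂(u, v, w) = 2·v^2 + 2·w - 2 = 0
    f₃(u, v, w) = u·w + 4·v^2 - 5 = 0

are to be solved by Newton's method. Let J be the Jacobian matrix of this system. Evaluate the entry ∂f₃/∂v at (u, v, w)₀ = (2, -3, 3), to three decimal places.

-24.000

∂f₃/∂v = 8·v.
At (2, -3, 3) this is -24.000.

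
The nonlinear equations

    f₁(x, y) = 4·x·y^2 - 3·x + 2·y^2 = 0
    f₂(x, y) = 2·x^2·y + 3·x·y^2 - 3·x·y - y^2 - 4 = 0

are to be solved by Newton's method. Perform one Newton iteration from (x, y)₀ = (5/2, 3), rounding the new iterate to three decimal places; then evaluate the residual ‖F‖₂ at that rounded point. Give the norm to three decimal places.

At (5/2, 3): F = (100.500, 69.500).
Jacobian J = [[4·y^2 - 3, 8·x·y + 4·y], [4·x·y + 3·y^2 - 3·y, 2·x^2 + 6·x·y - 3·x - 2·y]].
At the point, J = [[33.000, 72.000], [48.000, 44.000]] (det J = -2004.000).
Solving J·Δ = −F gives Δ = (-0.290, -1.263).
Then the next iterate is (x, y)₁ = (2.210, 1.737).
Re-evaluating at (2.210, 1.737): F = (26.07611, 18.43771), so ‖F‖₂ = 31.936.

31.936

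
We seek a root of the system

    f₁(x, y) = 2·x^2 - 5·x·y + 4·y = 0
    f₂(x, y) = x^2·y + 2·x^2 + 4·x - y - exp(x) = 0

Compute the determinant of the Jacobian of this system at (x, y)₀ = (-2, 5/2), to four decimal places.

J = [[4·x - 5·y, -5·x + 4], [2·x·y + 4·x - exp(x) + 4, x^2 - 1]].
At the point, J = [[-20.5000, 14.0000], [-14.135335, 3.0000]].
det J = 136.3947.

136.3947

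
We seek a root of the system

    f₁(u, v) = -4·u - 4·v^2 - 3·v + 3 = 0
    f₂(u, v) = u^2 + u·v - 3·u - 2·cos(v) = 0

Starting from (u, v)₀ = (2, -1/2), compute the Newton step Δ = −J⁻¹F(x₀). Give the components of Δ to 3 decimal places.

At (2, -1/2): F = (-4.500, -4.75517).
Jacobian J = [[-4, -8·v - 3], [2·u + v - 3, u + 2·sin(v)]].
At the point, J = [[-4.000, 1.000], [0.500, 1.04115]] (det J = -4.66460).
Solving J·Δ = −F gives Δ = (0.015, 4.560).

(0.015, 4.560)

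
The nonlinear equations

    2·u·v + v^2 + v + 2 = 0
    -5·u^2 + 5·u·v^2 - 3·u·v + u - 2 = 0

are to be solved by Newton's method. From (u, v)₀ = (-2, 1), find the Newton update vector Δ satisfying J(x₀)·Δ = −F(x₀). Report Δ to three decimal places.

(-5.600, -11.200)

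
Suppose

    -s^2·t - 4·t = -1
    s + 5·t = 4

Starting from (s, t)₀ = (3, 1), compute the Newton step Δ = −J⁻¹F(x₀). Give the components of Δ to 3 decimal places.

(-0.471, -0.706)

At (3, 1): F = (-12.000, 4.000).
Jacobian J = [[-2·s·t, -s^2 - 4], [1, 5]].
At the point, J = [[-6.000, -13.000], [1.000, 5.000]] (det J = -17.000).
Solving J·Δ = −F gives Δ = (-0.471, -0.706).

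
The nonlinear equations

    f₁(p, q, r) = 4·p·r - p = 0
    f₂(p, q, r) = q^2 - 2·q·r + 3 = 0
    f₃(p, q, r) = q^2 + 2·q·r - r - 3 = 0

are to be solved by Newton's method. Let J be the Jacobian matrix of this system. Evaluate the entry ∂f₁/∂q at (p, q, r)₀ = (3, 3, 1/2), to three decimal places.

0.000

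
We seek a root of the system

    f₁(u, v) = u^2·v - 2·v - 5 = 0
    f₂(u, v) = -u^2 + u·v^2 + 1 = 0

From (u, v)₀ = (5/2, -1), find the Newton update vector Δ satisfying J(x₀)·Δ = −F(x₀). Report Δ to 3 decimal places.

(-1.379, 0.554)

At (5/2, -1): F = (-9.250, -2.750).
Jacobian J = [[2·u·v, u^2 - 2], [-2·u + v^2, 2·u·v]].
At the point, J = [[-5.000, 4.250], [-4.000, -5.000]] (det J = 42.000).
Solving J·Δ = −F gives Δ = (-1.379, 0.554).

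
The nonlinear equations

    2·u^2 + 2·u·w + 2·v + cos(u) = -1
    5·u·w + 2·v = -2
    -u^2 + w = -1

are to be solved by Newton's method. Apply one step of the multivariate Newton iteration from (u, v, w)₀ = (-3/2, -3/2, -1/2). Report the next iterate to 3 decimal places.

At (-3/2, -3/2, -1/2): F = (4.07074, 2.750, -1.750).
Jacobian J = [[4·u + 2·w - sin(u), 2, 2·u], [5·w, 2, 5·u], [-2·u, 0, 1]].
At the point, J = [[-6.00251, 2.000, -3.000], [-2.500, 2.000, -7.500], [3.000, 0.000, 1.000]] (det J = -34.00501).
Solving J·Δ = −F gives Δ = (0.541, -0.221, 0.127).
Then the next iterate is (u, v, w)₁ = (-0.959, -1.721, -0.373).

(-0.959, -1.721, -0.373)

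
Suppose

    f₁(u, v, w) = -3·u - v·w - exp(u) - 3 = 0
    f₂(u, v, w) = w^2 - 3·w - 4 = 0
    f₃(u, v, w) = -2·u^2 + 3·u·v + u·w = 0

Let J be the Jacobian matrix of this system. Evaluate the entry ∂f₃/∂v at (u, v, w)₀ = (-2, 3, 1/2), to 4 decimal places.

-6.0000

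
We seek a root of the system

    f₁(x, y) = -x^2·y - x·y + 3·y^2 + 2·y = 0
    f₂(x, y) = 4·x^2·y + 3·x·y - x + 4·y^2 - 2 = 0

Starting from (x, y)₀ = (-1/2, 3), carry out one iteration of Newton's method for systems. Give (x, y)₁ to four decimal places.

At (-1/2, 3): F = (33.7500, 33.0000).
Jacobian J = [[-2·x·y - y, -x^2 - x + 6·y + 2], [8·x·y + 3·y - 1, 4·x^2 + 3·x + 8·y]].
At the point, J = [[0.0000, 20.2500], [-4.0000, 23.5000]] (det J = 81.0000).
Solving J·Δ = −F gives Δ = (-1.5417, -1.6667).
Then the next iterate is (x, y)₁ = (-2.0417, 1.3333).

(-2.0417, 1.3333)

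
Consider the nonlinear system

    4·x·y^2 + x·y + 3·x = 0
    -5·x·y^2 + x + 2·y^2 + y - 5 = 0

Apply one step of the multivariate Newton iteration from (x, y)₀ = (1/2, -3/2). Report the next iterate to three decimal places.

At (1/2, -3/2): F = (5.250, -7.125).
Jacobian J = [[4·y^2 + y + 3, 8·x·y + x], [-5·y^2 + 1, -10·x·y + 4·y + 1]].
At the point, J = [[10.500, -5.500], [-10.250, 2.500]] (det J = -30.125).
Solving J·Δ = −F gives Δ = (-0.865, -0.697).
Then the next iterate is (x, y)₁ = (-0.365, -2.197).

(-0.365, -2.197)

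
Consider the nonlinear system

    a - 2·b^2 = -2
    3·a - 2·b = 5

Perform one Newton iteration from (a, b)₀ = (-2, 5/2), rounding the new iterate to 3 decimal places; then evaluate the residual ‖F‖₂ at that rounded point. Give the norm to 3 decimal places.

At (-2, 5/2): F = (-12.500, -16.000).
Jacobian J = [[1, -4·b], [3, -2]].
At the point, J = [[1.000, -10.000], [3.000, -2.000]] (det J = 28.000).
Solving J·Δ = −F gives Δ = (4.821, -0.768).
Then the next iterate is (a, b)₁ = (2.821, 1.732).
Re-evaluating at (2.821, 1.732): F = (-1.17865, -0.001), so ‖F‖₂ = 1.179.

1.179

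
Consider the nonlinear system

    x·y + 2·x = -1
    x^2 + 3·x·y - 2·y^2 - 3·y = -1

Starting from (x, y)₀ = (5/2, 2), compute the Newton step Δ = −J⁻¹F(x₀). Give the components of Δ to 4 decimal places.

At (5/2, 2): F = (11.0000, 8.2500).
Jacobian J = [[y + 2, x], [2·x + 3·y, 3·x - 4·y - 3]].
At the point, J = [[4.0000, 2.5000], [11.0000, -3.5000]] (det J = -41.5000).
Solving J·Δ = −F gives Δ = (-1.4247, -2.1205).

(-1.4247, -2.1205)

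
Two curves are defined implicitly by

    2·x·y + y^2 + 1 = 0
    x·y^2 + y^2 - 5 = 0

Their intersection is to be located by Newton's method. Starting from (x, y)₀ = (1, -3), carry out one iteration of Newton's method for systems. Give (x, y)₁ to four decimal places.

At (1, -3): F = (4.0000, 13.0000).
Jacobian J = [[2·y, 2·x + 2·y], [y^2, 2·x·y + 2·y]].
At the point, J = [[-6.0000, -4.0000], [9.0000, -12.0000]] (det J = 108.0000).
Solving J·Δ = −F gives Δ = (-0.0370, 1.0556).
Then the next iterate is (x, y)₁ = (0.9630, -1.9444).

(0.9630, -1.9444)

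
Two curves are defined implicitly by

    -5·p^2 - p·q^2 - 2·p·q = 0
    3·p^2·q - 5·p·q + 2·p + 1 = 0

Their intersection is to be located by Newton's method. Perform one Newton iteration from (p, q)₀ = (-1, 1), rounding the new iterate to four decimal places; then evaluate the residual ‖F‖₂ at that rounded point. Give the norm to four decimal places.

2.2704

At (-1, 1): F = (-2.0000, 7.0000).
Jacobian J = [[-10·p - q^2 - 2·q, -2·p·q - 2·p], [6·p·q - 5·q + 2, 3·p^2 - 5·p]].
At the point, J = [[7.0000, 4.0000], [-9.0000, 8.0000]] (det J = 92.0000).
Solving J·Δ = −F gives Δ = (0.4783, -0.3370).
Then the next iterate is (p, q)₁ = (-0.5217, 0.6630).
Re-evaluating at (-0.5217, 0.6630): F = (-0.439757, 2.227383), so ‖F‖₂ = 2.2704.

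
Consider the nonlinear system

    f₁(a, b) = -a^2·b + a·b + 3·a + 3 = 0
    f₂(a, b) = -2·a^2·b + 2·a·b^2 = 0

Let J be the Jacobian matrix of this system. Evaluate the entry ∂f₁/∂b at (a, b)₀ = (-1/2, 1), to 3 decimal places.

-0.750

∂f₁/∂b = -a^2 + a.
At (-1/2, 1) this is -0.750.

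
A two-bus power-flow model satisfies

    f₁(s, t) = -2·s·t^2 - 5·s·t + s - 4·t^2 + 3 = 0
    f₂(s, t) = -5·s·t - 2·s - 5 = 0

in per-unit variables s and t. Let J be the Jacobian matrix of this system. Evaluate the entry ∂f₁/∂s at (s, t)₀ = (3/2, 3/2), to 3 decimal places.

∂f₁/∂s = -2·t^2 - 5·t + 1.
At (3/2, 3/2) this is -11.000.

-11.000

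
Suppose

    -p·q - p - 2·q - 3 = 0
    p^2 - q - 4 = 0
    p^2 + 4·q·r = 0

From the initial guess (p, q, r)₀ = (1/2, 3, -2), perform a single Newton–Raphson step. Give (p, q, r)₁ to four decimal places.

At (1/2, 3, -2): F = (-11.0000, -6.7500, -23.7500).
Jacobian J = [[-q - 1, -p - 2, 0], [2·p, -1, 0], [2·p, 4·r, 4·q]].
At the point, J = [[-4.0000, -2.5000, 0.0000], [1.0000, -1.0000, 0.0000], [1.0000, -8.0000, 12.0000]] (det J = 78.0000).
Solving J·Δ = −F gives Δ = (0.9038, -5.8462, -1.9936).
Then the next iterate is (p, q, r)₁ = (1.4038, -2.8462, -3.9936).

(1.4038, -2.8462, -3.9936)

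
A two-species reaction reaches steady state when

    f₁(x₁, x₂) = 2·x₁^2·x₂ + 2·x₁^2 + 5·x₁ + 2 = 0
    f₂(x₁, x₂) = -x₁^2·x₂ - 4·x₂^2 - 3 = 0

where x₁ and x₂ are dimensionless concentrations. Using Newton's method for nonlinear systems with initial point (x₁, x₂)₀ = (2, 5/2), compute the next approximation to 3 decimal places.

(1.079, 1.301)

At (2, 5/2): F = (40.000, -38.000).
Jacobian J = [[4·x₁·x₂ + 4·x₁ + 5, 2·x₁^2], [-2·x₁·x₂, -x₁^2 - 8·x₂]].
At the point, J = [[33.000, 8.000], [-10.000, -24.000]] (det J = -712.000).
Solving J·Δ = −F gives Δ = (-0.921, -1.199).
Then the next iterate is (x₁, x₂)₁ = (1.079, 1.301).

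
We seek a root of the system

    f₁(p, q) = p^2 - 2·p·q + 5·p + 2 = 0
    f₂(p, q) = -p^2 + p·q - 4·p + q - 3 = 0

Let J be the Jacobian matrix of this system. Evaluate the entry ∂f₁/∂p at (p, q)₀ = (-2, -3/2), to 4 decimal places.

∂f₁/∂p = 2·p - 2·q + 5.
At (-2, -3/2) this is 4.0000.

4.0000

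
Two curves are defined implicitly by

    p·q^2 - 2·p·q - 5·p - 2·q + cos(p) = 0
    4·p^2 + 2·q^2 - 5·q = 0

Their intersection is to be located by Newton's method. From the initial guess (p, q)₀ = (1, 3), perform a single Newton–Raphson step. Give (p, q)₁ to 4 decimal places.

(-0.8450, 4.1086)

At (1, 3): F = (-7.459698, 7.0000).
Jacobian J = [[q^2 - 2·q - sin(p) - 5, 2·p·q - 2·p - 2], [8·p, 4·q - 5]].
At the point, J = [[-2.841471, 2.0000], [8.0000, 7.0000]] (det J = -35.890297).
Solving J·Δ = −F gives Δ = (-1.8450, 1.1086).
Then the next iterate is (p, q)₁ = (-0.8450, 4.1086).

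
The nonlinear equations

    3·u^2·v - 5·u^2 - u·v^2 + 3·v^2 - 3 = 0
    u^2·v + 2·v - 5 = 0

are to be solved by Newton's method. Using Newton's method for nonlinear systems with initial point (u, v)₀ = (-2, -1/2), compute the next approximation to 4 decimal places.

At (-2, -1/2): F = (-27.7500, -8.0000).
Jacobian J = [[6·u·v - 10·u - v^2, 3·u^2 - 2·u·v + 6·v], [2·u·v, u^2 + 2]].
At the point, J = [[25.7500, 7.0000], [2.0000, 6.0000]] (det J = 140.5000).
Solving J·Δ = −F gives Δ = (0.7865, 1.0712).
Then the next iterate is (u, v)₁ = (-1.2135, 0.5712).

(-1.2135, 0.5712)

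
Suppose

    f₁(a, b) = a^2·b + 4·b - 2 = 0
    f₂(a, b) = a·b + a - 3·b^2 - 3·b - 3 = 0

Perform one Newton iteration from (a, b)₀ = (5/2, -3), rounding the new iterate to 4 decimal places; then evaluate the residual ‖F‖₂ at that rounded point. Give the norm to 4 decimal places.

13.2223

At (5/2, -3): F = (-32.7500, -26.0000).
Jacobian J = [[2·a·b, a^2 + 4], [b + 1, a - 6·b - 3]].
At the point, J = [[-15.0000, 10.2500], [-2.0000, 17.5000]] (det J = -242.0000).
Solving J·Δ = −F gives Δ = (-1.2670, 1.3409).
Then the next iterate is (a, b)₁ = (1.2330, -1.6591).
Re-evaluating at (1.2330, -1.6591): F = (-11.158711, -7.093209), so ‖F‖₂ = 13.2223.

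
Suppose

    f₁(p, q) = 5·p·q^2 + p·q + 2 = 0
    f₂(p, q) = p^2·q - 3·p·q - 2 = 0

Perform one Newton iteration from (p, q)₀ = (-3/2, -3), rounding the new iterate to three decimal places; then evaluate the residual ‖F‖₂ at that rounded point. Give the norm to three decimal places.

12.113

At (-3/2, -3): F = (-61.000, -22.250).
Jacobian J = [[5·q^2 + q, 10·p·q + p], [2·p·q - 3·q, p^2 - 3·p]].
At the point, J = [[42.000, 43.500], [18.000, 6.750]] (det J = -499.500).
Solving J·Δ = −F gives Δ = (1.113, 0.327).
Then the next iterate is (p, q)₁ = (-0.387, -2.673).
Re-evaluating at (-0.387, -2.673): F = (-10.79099, -5.50369), so ‖F‖₂ = 12.113.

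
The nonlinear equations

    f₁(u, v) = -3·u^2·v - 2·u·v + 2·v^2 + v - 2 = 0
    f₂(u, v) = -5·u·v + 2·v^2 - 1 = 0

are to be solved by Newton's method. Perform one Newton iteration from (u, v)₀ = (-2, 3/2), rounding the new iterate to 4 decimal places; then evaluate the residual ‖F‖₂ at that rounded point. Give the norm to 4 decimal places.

At (-2, 3/2): F = (-8.0000, 18.5000).
Jacobian J = [[-6·u·v - 2·v, -3·u^2 - 2·u + 4·v + 1], [-5·v, -5·u + 4·v]].
At the point, J = [[15.0000, -1.0000], [-7.5000, 16.0000]] (det J = 232.5000).
Solving J·Δ = −F gives Δ = (0.4710, -0.9355).
Then the next iterate is (u, v)₁ = (-1.5290, 0.5645).
Re-evaluating at (-1.5290, 0.5645): F = (-3.031072, 3.952923), so ‖F‖₂ = 4.9813.

4.9813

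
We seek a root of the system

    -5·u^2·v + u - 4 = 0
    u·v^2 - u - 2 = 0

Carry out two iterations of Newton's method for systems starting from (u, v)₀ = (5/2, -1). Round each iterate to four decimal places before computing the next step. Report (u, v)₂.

At (5/2, -1): F = (29.7500, -2.0000).
Jacobian J = [[-10·u·v + 1, -5·u^2], [v^2 - 1, 2·u·v]].
At the point, J = [[26.0000, -31.2500], [0.0000, -5.0000]] (det J = -130.0000).
Solving J·Δ = −F gives Δ = (-1.6250, -0.4000).
Then the next iterate is (u, v)₁ = (0.8750, -1.4000).
Round to (0.8750, -1.4000) and repeat: F = (2.234375, -1.1600), J = [[13.2500, -3.828125], [0.9600, -2.4500]].
Δ = (-0.3444, -0.6084), so (u, v)₂ = (0.5306, -2.0084).

(0.5306, -2.0084)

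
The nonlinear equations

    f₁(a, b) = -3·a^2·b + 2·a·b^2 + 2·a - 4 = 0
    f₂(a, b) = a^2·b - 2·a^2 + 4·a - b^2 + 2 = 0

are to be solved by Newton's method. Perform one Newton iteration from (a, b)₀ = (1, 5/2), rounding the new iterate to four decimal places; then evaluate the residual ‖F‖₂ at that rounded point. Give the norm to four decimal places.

At (1, 5/2): F = (3.0000, 0.2500).
Jacobian J = [[-6·a·b + 2·b^2 + 2, -3·a^2 + 4·a·b], [2·a·b - 4·a + 4, a^2 - 2·b]].
At the point, J = [[-0.5000, 7.0000], [5.0000, -4.0000]] (det J = -33.0000).
Solving J·Δ = −F gives Δ = (-0.4167, -0.4583).
Then the next iterate is (a, b)₁ = (0.5833, 2.0417).
Re-evaluating at (0.5833, 2.0417): F = (-0.054380, 0.178849), so ‖F‖₂ = 0.1869.

0.1869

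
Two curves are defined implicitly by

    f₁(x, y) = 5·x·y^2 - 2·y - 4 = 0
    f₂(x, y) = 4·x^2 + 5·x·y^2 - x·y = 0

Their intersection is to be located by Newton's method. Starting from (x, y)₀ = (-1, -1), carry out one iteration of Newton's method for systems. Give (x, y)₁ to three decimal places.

At (-1, -1): F = (-7.000, -2.000).
Jacobian J = [[5·y^2, 10·x·y - 2], [8·x + 5·y^2 - y, 10·x·y - x]].
At the point, J = [[5.000, 8.000], [-2.000, 11.000]] (det J = 71.000).
Solving J·Δ = −F gives Δ = (0.859, 0.338).
Then the next iterate is (x, y)₁ = (-0.141, -0.662).

(-0.141, -0.662)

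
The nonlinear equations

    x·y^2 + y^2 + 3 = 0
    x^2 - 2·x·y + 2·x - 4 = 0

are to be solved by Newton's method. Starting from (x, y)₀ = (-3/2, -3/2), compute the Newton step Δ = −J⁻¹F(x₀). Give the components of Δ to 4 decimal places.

(-5.2000, 6.5500)

At (-3/2, -3/2): F = (1.8750, -9.2500).
Jacobian J = [[y^2, 2·x·y + 2·y], [2·x - 2·y + 2, -2·x]].
At the point, J = [[2.2500, 1.5000], [2.0000, 3.0000]] (det J = 3.7500).
Solving J·Δ = −F gives Δ = (-5.2000, 6.5500).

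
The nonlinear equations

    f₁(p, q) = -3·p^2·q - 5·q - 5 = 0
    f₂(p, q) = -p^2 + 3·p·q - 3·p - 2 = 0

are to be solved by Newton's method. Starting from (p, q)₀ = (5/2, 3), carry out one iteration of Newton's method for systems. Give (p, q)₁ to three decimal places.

At (5/2, 3): F = (-76.250, 6.750).
Jacobian J = [[-6·p·q, -3·p^2 - 5], [-2·p + 3·q - 3, 3·p]].
At the point, J = [[-45.000, -23.750], [1.000, 7.500]] (det J = -313.750).
Solving J·Δ = −F gives Δ = (-1.312, -0.725).
Then the next iterate is (p, q)₁ = (1.188, 2.275).

(1.188, 2.275)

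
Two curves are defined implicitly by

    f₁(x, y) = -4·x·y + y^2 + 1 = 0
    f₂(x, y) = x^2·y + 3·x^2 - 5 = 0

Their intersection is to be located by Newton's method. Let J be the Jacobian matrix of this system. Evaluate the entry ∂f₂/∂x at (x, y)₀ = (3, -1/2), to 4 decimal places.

∂f₂/∂x = 2·x·y + 6·x.
At (3, -1/2) this is 15.0000.

15.0000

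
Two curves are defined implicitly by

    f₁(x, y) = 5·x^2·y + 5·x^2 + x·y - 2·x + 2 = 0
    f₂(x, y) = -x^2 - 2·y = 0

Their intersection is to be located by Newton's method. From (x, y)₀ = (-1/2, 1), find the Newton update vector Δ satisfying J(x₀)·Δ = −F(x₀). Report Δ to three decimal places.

At (-1/2, 1): F = (5.000, -2.250).
Jacobian J = [[10·x·y + 10·x + y - 2, 5·x^2 + x], [-2·x, -2]].
At the point, J = [[-11.000, 0.750], [1.000, -2.000]] (det J = 21.250).
Solving J·Δ = −F gives Δ = (0.391, -0.929).

(0.391, -0.929)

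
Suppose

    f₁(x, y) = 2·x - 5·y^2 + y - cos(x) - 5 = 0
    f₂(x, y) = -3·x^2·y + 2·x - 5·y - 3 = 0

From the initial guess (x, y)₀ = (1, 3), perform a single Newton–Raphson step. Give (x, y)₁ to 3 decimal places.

At (1, 3): F = (-45.54030, -25.000).
Jacobian J = [[sin(x) + 2, -10·y + 1], [-6·x·y + 2, -3·x^2 - 5]].
At the point, J = [[2.84147, -29.000], [-16.000, -8.000]] (det J = -486.73177).
Solving J·Δ = −F gives Δ = (-0.741, -1.643).
Then the next iterate is (x, y)₁ = (0.259, 1.357).

(0.259, 1.357)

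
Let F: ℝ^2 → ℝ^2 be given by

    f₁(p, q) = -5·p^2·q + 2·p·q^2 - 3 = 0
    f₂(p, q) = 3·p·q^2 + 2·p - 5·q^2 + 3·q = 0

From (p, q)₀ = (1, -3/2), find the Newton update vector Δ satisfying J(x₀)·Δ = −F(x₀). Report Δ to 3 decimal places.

At (1, -3/2): F = (9.000, -7.000).
Jacobian J = [[-10·p·q + 2·q^2, -5·p^2 + 4·p·q], [3·q^2 + 2, 6·p·q - 10·q + 3]].
At the point, J = [[19.500, -11.000], [8.750, 9.000]] (det J = 271.750).
Solving J·Δ = −F gives Δ = (-0.015, 0.792).

(-0.015, 0.792)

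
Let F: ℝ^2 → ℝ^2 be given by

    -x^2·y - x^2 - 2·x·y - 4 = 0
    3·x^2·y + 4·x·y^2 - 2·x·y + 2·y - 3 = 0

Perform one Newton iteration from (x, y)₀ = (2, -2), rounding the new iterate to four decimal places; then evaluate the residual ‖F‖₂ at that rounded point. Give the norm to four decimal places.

At (2, -2): F = (8.0000, 9.0000).
Jacobian J = [[-2·x·y - 2·x - 2·y, -x^2 - 2·x], [6·x·y + 4·y^2 - 2·y, 3·x^2 + 8·x·y - 2·x + 2]].
At the point, J = [[8.0000, -8.0000], [-4.0000, -22.0000]] (det J = -208.0000).
Solving J·Δ = −F gives Δ = (-0.5000, 0.5000).
Then the next iterate is (x, y)₁ = (1.5000, -1.5000).
Re-evaluating at (1.5000, -1.5000): F = (1.6250, 1.8750), so ‖F‖₂ = 2.4812.

2.4812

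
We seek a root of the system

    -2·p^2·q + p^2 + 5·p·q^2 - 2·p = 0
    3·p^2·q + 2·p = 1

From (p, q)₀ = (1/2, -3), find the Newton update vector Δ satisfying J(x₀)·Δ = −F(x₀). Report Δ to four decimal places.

(-0.2456, 0.7077)

At (1/2, -3): F = (23.2500, -2.2500).
Jacobian J = [[-4·p·q + 2·p + 5·q^2 - 2, -2·p^2 + 10·p·q], [6·p·q + 2, 3·p^2]].
At the point, J = [[50.0000, -15.5000], [-7.0000, 0.7500]] (det J = -71.0000).
Solving J·Δ = −F gives Δ = (-0.2456, 0.7077).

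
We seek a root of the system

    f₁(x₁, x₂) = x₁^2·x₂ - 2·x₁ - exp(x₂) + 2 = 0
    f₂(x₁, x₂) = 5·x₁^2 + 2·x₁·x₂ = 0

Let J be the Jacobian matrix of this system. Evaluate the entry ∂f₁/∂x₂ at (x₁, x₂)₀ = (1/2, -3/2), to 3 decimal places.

0.027

∂f₁/∂x₂ = x₁^2 - exp(x₂).
At (1/2, -3/2) this is 0.027.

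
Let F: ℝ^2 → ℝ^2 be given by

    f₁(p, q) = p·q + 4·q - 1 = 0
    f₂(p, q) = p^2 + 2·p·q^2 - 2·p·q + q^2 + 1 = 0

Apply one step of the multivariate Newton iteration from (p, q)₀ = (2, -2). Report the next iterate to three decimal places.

At (2, -2): F = (-13.000, 33.000).
Jacobian J = [[q, p + 4], [2·p + 2·q^2 - 2·q, 4·p·q - 2·p + 2·q]].
At the point, J = [[-2.000, 6.000], [16.000, -24.000]] (det J = -48.000).
Solving J·Δ = −F gives Δ = (2.375, 2.958).
Then the next iterate is (p, q)₁ = (4.375, 0.958).

(4.375, 0.958)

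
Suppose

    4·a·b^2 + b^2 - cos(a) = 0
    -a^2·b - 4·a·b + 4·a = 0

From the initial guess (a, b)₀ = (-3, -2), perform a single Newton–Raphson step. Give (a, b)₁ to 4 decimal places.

At (-3, -2): F = (-43.010008, -18.0000).
Jacobian J = [[4·b^2 + sin(a), 8·a·b + 2·b], [-2·a·b - 4·b + 4, -a^2 - 4·a]].
At the point, J = [[15.858880, 44.0000], [0.0000, 3.0000]] (det J = 47.576640).
Solving J·Δ = −F gives Δ = (-13.9348, 6.0000).
Then the next iterate is (a, b)₁ = (-16.9348, 4.0000).

(-16.9348, 4.0000)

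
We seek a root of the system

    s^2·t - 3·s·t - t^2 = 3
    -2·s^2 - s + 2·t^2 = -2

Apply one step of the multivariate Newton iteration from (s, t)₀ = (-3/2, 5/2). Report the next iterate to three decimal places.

(-1.146, 1.173)

At (-3/2, 5/2): F = (7.625, 11.500).
Jacobian J = [[2·s·t - 3·t, s^2 - 3·s - 2·t], [-4·s - 1, 4·t]].
At the point, J = [[-15.000, 1.750], [5.000, 10.000]] (det J = -158.750).
Solving J·Δ = −F gives Δ = (0.354, -1.327).
Then the next iterate is (s, t)₁ = (-1.146, 1.173).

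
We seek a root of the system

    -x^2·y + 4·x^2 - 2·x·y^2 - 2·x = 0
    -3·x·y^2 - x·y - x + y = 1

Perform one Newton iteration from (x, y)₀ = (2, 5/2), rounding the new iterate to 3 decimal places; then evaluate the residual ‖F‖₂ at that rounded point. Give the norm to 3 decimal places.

12.745

At (2, 5/2): F = (-23.000, -43.000).
Jacobian J = [[-2·x·y + 8·x - 2·y^2 - 2, -x^2 - 4·x·y], [-3·y^2 - y - 1, -6·x·y - x + 1]].
At the point, J = [[-8.500, -24.000], [-22.250, -31.000]] (det J = -270.500).
Solving J·Δ = −F gives Δ = (-1.179, -0.541).
Then the next iterate is (x, y)₁ = (0.821, 1.959).
Re-evaluating at (0.821, 1.959): F = (-6.56775, -10.92255), so ‖F‖₂ = 12.745.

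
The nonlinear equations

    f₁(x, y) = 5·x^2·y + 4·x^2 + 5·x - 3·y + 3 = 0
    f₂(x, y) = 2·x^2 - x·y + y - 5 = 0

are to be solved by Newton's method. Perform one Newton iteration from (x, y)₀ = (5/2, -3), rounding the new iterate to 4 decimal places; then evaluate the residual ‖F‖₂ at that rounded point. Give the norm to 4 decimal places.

At (5/2, -3): F = (-44.2500, 12.0000).
Jacobian J = [[10·x·y + 8·x + 5, 5·x^2 - 3], [4·x - y, -x + 1]].
At the point, J = [[-50.0000, 28.2500], [13.0000, -1.5000]] (det J = -292.2500).
Solving J·Δ = −F gives Δ = (-0.9328, -0.0847).
Then the next iterate is (x, y)₁ = (1.5672, -3.0847).
Re-evaluating at (1.5672, -3.0847): F = (-7.967339, 1.661874), so ‖F‖₂ = 8.1388.

8.1388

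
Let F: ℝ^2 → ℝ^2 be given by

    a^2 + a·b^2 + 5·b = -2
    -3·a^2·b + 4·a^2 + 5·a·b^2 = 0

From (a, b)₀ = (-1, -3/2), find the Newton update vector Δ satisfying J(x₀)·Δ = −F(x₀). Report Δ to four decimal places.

At (-1, -3/2): F = (-6.7500, -2.7500).
Jacobian J = [[2·a + b^2, 2·a·b + 5], [-6·a·b + 8·a + 5·b^2, -3·a^2 + 10·a·b]].
At the point, J = [[0.2500, 8.0000], [-5.7500, 12.0000]] (det J = 49.0000).
Solving J·Δ = −F gives Δ = (1.2041, 0.8061).

(1.2041, 0.8061)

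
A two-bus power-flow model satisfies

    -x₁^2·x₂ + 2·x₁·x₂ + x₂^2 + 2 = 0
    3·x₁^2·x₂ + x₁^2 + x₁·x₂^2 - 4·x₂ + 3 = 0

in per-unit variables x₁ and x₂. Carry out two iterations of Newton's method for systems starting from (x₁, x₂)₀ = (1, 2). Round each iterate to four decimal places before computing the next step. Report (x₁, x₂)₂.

(-0.0882, -0.9944)

At (1, 2): F = (8.0000, 6.0000).
Jacobian J = [[-2·x₁·x₂ + 2·x₂, -x₁^2 + 2·x₁ + 2·x₂], [6·x₁·x₂ + 2·x₁ + x₂^2, 3·x₁^2 + 2·x₁·x₂ - 4]].
At the point, J = [[0.0000, 5.0000], [18.0000, 3.0000]] (det J = -90.0000).
Solving J·Δ = −F gives Δ = (-0.0667, -1.6000).
Then the next iterate is (x₁, x₂)₁ = (0.9333, 0.4000).
Round to (0.9333, 0.4000) and repeat: F = (2.558220, 3.465636), J = [[0.053360, 1.795551], [4.266520, -0.640213]].
Δ = (-1.0215, -1.3944), so (x₁, x₂)₂ = (-0.0882, -0.9944).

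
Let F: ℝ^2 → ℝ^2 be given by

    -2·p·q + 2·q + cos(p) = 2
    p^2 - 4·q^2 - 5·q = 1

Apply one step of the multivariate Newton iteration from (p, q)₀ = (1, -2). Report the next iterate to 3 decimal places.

(1.462, -1.539)

At (1, -2): F = (-1.45970, -6.000).
Jacobian J = [[-2·q - sin(p), -2·p + 2], [2·p, -8·q - 5]].
At the point, J = [[3.15853, 0.000], [2.000, 11.000]] (det J = 34.74382).
Solving J·Δ = −F gives Δ = (0.462, 0.461).
Then the next iterate is (p, q)₁ = (1.462, -1.539).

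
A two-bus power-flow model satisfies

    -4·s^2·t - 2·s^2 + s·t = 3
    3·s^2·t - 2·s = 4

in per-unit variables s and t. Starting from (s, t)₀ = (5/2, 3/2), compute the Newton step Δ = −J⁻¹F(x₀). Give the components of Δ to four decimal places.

(-1.8921, 1.0487)

At (5/2, 3/2): F = (-49.2500, 19.1250).
Jacobian J = [[-8·s·t - 4·s + t, -4·s^2 + s], [6·s·t - 2, 3·s^2]].
At the point, J = [[-38.5000, -22.5000], [20.5000, 18.7500]] (det J = -260.6250).
Solving J·Δ = −F gives Δ = (-1.8921, 1.0487).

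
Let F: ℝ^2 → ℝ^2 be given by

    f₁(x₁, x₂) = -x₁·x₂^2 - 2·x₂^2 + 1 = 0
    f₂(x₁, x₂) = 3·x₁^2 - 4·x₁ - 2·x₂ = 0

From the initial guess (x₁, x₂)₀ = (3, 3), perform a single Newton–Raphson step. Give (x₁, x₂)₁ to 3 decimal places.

(2.183, 1.779)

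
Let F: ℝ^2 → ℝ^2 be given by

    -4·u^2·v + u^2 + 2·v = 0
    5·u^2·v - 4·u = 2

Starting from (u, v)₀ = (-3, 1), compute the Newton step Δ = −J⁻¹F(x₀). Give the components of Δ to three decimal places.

(2.153, 0.405)

At (-3, 1): F = (-25.000, 55.000).
Jacobian J = [[-8·u·v + 2·u, -4·u^2 + 2], [10·u·v - 4, 5·u^2]].
At the point, J = [[18.000, -34.000], [-34.000, 45.000]] (det J = -346.000).
Solving J·Δ = −F gives Δ = (2.153, 0.405).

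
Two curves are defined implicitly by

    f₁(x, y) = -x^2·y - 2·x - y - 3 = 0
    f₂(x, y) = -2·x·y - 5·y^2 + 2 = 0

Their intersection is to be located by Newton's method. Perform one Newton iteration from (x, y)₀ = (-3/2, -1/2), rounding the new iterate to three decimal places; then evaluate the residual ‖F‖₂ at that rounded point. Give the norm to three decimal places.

At (-3/2, -1/2): F = (1.625, -0.750).
Jacobian J = [[-2·x·y - 2, -x^2 - 1], [-2·y, -2·x - 10·y]].
At the point, J = [[-3.500, -3.250], [1.000, 8.000]] (det J = -24.750).
Solving J·Δ = −F gives Δ = (0.427, 0.040).
Then the next iterate is (x, y)₁ = (-1.073, -0.460).
Re-evaluating at (-1.073, -0.460): F = (0.13561, -0.04516), so ‖F‖₂ = 0.143.

0.143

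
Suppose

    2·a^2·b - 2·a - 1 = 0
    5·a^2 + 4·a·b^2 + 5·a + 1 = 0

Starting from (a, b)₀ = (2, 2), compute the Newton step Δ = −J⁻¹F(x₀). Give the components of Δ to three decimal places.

(1.267, -3.592)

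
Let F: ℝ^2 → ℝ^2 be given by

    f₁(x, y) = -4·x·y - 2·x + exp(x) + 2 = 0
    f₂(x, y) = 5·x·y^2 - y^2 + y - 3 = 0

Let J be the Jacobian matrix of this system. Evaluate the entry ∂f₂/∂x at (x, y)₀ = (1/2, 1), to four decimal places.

5.0000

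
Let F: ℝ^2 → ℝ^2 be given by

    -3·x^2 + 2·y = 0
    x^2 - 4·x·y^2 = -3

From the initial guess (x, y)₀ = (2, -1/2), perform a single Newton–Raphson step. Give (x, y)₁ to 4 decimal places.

At (2, -1/2): F = (-13.0000, 5.0000).
Jacobian J = [[-6·x, 2], [2·x - 4·y^2, -8·x·y]].
At the point, J = [[-12.0000, 2.0000], [3.0000, 8.0000]] (det J = -102.0000).
Solving J·Δ = −F gives Δ = (-1.1176, -0.2059).
Then the next iterate is (x, y)₁ = (0.8824, -0.7059).

(0.8824, -0.7059)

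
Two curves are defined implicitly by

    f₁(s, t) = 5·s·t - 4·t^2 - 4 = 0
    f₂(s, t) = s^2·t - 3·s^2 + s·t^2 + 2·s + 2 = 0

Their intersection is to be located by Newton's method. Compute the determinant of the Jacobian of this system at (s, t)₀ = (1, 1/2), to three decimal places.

7.750

J = [[5·t, 5·s - 8·t], [2·s·t - 6·s + t^2 + 2, s^2 + 2·s·t]].
At the point, J = [[2.500, 1.000], [-2.750, 2.000]].
det J = 7.750.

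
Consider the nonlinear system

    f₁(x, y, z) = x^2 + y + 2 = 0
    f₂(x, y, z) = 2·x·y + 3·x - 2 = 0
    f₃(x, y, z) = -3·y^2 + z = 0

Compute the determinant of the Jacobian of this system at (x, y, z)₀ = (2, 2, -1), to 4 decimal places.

J = [[2·x, 1, 0], [2·y + 3, 2·x, 0], [0, -6·y, 1]].
At the point, J = [[4.0000, 1.0000, 0.0000], [7.0000, 4.0000, 0.0000], [0.0000, -12.0000, 1.0000]].
det J = 9.0000.

9.0000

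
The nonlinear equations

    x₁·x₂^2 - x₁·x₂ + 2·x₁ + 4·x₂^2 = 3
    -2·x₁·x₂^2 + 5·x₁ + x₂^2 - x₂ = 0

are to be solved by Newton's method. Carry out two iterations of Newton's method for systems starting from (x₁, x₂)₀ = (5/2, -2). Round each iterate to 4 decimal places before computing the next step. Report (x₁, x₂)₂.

At (5/2, -2): F = (33.0000, -1.5000).
Jacobian J = [[x₂^2 - x₂ + 2, 2·x₁·x₂ - x₁ + 8·x₂], [-2·x₂^2 + 5, -4·x₁·x₂ + 2·x₂ - 1]].
At the point, J = [[8.0000, -28.5000], [-3.0000, 15.0000]] (det J = 34.5000).
Solving J·Δ = −F gives Δ = (-13.1087, -2.5217).
Then the next iterate is (x₁, x₂)₁ = (-10.6087, -4.5217).
Round to (-10.6087, -4.5217) and repeat: F = (-207.306725, 405.730070), J = [[26.967471, 70.373818], [-35.891542, -201.920835]].
Δ = (4.5579, 1.1992), so (x₁, x₂)₂ = (-6.0508, -3.3225).

(-6.0508, -3.3225)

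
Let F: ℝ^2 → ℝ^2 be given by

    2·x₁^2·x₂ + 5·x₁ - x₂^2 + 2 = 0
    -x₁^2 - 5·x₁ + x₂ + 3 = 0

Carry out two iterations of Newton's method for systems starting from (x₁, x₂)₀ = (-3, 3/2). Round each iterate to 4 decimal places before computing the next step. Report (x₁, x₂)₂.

At (-3, 3/2): F = (11.7500, 10.5000).
Jacobian J = [[4·x₁·x₂ + 5, 2·x₁^2 - 2·x₂], [-2·x₁ - 5, 1]].
At the point, J = [[-13.0000, 15.0000], [1.0000, 1.0000]] (det J = -28.0000).
Solving J·Δ = −F gives Δ = (-5.2054, -5.2946).
Then the next iterate is (x₁, x₂)₁ = (-8.2054, -3.7946).
Round to (-8.2054, -3.7946) and repeat: F = (-564.396118, -27.096189), J = [[129.544843, 142.246378], [11.4108, 1.0000]].
Δ = (2.2027, 1.9617), so (x₁, x₂)₂ = (-6.0027, -1.8329).

(-6.0027, -1.8329)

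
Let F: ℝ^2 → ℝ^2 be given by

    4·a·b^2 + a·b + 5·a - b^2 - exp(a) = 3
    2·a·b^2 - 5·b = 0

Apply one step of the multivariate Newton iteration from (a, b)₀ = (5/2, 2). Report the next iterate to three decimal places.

At (5/2, 2): F = (38.31751, 10.000).
Jacobian J = [[4·b^2 + b - exp(a) + 5, 8·a·b + a - 2·b], [2·b^2, 4·a·b - 5]].
At the point, J = [[10.81751, 38.500], [8.000, 15.000]] (det J = -145.73741).
Solving J·Δ = −F gives Δ = (1.302, -1.361).
Then the next iterate is (a, b)₁ = (3.802, 0.639).

(3.802, 0.639)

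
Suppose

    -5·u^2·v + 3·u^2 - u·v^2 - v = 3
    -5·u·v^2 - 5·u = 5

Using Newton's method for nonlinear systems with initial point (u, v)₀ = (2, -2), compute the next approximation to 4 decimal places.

At (2, -2): F = (43.0000, -55.0000).
Jacobian J = [[-10·u·v + 6·u - v^2, -5·u^2 - 2·u·v - 1], [-5·v^2 - 5, -10·u·v]].
At the point, J = [[48.0000, -13.0000], [-25.0000, 40.0000]] (det J = 1595.0000).
Solving J·Δ = −F gives Δ = (-0.6301, 0.9812).
Then the next iterate is (u, v)₁ = (1.3699, -1.0188).

(1.3699, -1.0188)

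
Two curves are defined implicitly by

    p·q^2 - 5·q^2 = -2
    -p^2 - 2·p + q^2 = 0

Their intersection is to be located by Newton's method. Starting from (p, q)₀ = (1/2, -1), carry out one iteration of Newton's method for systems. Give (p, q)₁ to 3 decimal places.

(0.210, -0.690)

At (1/2, -1): F = (-2.500, -0.250).
Jacobian J = [[q^2, 2·p·q - 10·q], [-2·p - 2, 2·q]].
At the point, J = [[1.000, 9.000], [-3.000, -2.000]] (det J = 25.000).
Solving J·Δ = −F gives Δ = (-0.290, 0.310).
Then the next iterate is (p, q)₁ = (0.210, -0.690).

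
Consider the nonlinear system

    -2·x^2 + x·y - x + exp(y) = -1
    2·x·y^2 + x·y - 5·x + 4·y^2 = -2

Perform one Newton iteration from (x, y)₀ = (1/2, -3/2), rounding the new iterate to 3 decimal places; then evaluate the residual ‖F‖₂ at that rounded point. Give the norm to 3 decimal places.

2.403

At (1/2, -3/2): F = (-0.52687, 10.000).
Jacobian J = [[-4·x + y - 1, x + exp(y)], [2·y^2 + y - 5, 4·x·y + x + 8·y]].
At the point, J = [[-4.500, 0.72313], [-2.000, -14.500]] (det J = 66.69626).
Solving J·Δ = −F gives Δ = (-0.006, 0.690).
Then the next iterate is (x, y)₁ = (0.494, -0.810).
Re-evaluating at (0.494, -0.810): F = (0.06265, 2.40249), so ‖F‖₂ = 2.403.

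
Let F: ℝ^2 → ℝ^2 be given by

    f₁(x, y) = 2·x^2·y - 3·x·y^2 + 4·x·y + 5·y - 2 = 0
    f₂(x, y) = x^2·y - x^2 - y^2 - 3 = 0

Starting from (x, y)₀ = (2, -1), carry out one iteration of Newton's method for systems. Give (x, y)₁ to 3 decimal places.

(0.724, -0.701)

At (2, -1): F = (-29.000, -12.000).
Jacobian J = [[4·x·y - 3·y^2 + 4·y, 2·x^2 - 6·x·y + 4·x + 5], [2·x·y - 2·x, x^2 - 2·y]].
At the point, J = [[-15.000, 33.000], [-8.000, 6.000]] (det J = 174.000).
Solving J·Δ = −F gives Δ = (-1.276, 0.299).
Then the next iterate is (x, y)₁ = (0.724, -0.701).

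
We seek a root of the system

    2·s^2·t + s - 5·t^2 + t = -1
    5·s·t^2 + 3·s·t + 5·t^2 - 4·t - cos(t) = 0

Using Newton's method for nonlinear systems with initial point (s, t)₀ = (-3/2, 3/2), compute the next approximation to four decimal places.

(-1.0449, 0.7483)

At (-3/2, 3/2): F = (-3.5000, -18.445737).
Jacobian J = [[4·s·t + 1, 2·s^2 - 10·t + 1], [5·t^2 + 3·t, 10·s·t + 3·s + 10·t + sin(t) - 4]].
At the point, J = [[-8.0000, -9.5000], [15.7500, -15.002505]] (det J = 269.645040).
Solving J·Δ = −F gives Δ = (0.4551, -0.7517).
Then the next iterate is (s, t)₁ = (-1.0449, 0.7483).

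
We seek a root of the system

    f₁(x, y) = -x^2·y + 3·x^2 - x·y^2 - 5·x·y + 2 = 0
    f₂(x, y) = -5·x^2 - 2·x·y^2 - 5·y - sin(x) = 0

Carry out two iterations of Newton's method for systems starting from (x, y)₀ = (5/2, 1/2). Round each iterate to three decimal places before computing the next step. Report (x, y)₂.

At (5/2, 1/2): F = (10.750, -35.59847).
Jacobian J = [[-2·x·y + 6·x - y^2 - 5·y, -x^2 - 2·x·y - 5·x], [-10·x - 2·y^2 - cos(x), -4·x·y - 5]].
At the point, J = [[9.750, -21.250], [-24.69886, -10.000]] (det J = -622.35070).
Solving J·Δ = −F gives Δ = (-1.388, -0.131).
Then the next iterate is (x, y)₁ = (1.112, 0.369).
Round to (1.112, 0.369) and repeat: F = (3.05030, -9.22713), J = [[3.87018, -7.61720], [-11.83519, -6.64131]].
Δ = (-0.782, 0.003), so (x, y)₂ = (0.330, 0.372).

(0.330, 0.372)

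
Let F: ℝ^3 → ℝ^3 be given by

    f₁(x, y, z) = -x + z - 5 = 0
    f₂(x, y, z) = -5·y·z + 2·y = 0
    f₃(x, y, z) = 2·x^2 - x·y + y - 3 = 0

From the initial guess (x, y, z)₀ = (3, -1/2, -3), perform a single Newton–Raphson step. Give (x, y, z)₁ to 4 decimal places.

(1.5747, -1.4080, 6.5747)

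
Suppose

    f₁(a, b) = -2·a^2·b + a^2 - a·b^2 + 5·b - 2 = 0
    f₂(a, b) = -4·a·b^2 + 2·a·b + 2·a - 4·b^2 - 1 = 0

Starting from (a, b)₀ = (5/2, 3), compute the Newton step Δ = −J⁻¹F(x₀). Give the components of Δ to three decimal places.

At (5/2, 3): F = (-40.750, -107.000).
Jacobian J = [[-4·a·b + 2·a - b^2, -2·a^2 - 2·a·b + 5], [-4·b^2 + 2·b + 2, -8·a·b + 2·a - 8·b]].
At the point, J = [[-34.000, -22.500], [-28.000, -79.000]] (det J = 2056.000).
Solving J·Δ = −F gives Δ = (-0.395, -1.214).

(-0.395, -1.214)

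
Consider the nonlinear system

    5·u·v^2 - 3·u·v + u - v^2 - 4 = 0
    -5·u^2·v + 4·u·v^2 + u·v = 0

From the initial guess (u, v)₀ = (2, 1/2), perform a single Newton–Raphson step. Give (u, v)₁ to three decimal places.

(-0.694, 2.090)

At (2, 1/2): F = (-2.750, -7.000).
Jacobian J = [[5·v^2 - 3·v + 1, 10·u·v - 3·u - 2·v], [-10·u·v + 4·v^2 + v, -5·u^2 + 8·u·v + u]].
At the point, J = [[0.750, 3.000], [-8.500, -10.000]] (det J = 18.000).
Solving J·Δ = −F gives Δ = (-2.694, 1.590).
Then the next iterate is (u, v)₁ = (-0.694, 2.090).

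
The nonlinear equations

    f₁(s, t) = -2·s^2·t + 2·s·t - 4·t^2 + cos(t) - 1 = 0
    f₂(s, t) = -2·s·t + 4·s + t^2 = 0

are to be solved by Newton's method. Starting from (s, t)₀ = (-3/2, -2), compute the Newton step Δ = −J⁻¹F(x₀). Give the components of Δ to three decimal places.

At (-3/2, -2): F = (-2.41615, -8.000).
Jacobian J = [[-4·s·t + 2·t, -2·s^2 + 2·s - 8·t - sin(t)], [-2·t + 4, -2·s + 2·t]].
At the point, J = [[-16.000, 9.40930], [8.000, -1.000]] (det J = -59.27438).
Solving J·Δ = −F gives Δ = (1.311, 2.486).

(1.311, 2.486)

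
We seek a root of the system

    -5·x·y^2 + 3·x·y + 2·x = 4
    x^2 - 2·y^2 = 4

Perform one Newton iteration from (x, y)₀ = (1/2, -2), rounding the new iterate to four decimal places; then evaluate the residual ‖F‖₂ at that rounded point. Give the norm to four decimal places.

At (1/2, -2): F = (-16.0000, -11.7500).
Jacobian J = [[-5·y^2 + 3·y + 2, -10·x·y + 3·x], [2·x, -4·y]].
At the point, J = [[-24.0000, 11.5000], [1.0000, 8.0000]] (det J = -203.5000).
Solving J·Δ = −F gives Δ = (0.0350, 1.4644).
Then the next iterate is (x, y)₁ = (0.5350, -0.5356).
Re-evaluating at (0.5350, -0.5356): F = (-4.557008, -4.287510), so ‖F‖₂ = 6.2569.

6.2569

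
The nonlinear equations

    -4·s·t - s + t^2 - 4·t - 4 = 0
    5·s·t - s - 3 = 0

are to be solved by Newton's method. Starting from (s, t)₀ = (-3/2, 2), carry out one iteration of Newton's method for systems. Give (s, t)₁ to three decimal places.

(-5.778, -5.333)

At (-3/2, 2): F = (5.500, -16.500).
Jacobian J = [[-4·t - 1, -4·s + 2·t - 4], [5·t - 1, 5·s]].
At the point, J = [[-9.000, 6.000], [9.000, -7.500]] (det J = 13.500).
Solving J·Δ = −F gives Δ = (-4.278, -7.333).
Then the next iterate is (s, t)₁ = (-5.778, -5.333).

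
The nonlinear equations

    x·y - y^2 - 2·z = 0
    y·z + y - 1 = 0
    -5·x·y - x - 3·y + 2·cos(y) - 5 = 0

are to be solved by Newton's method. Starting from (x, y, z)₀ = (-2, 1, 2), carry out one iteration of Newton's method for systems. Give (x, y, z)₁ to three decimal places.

(-0.492, 1.746, -2.238)

At (-2, 1, 2): F = (-7.000, 2.000, 5.08060).
Jacobian J = [[y, x - 2·y, -2], [0, z + 1, y], [-5·y - 1, -5·x - 2·sin(y) - 3, 0]].
At the point, J = [[1.000, -4.000, -2.000], [0.000, 3.000, 1.000], [-6.000, 5.31706, 0.000]] (det J = -17.31706).
Solving J·Δ = −F gives Δ = (1.508, 0.746, -4.238).
Then the next iterate is (x, y, z)₁ = (-0.492, 1.746, -2.238).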